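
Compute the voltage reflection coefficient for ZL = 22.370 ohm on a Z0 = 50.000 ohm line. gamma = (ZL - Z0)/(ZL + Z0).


gamma = (22.370 - 50.000) / (22.370 + 50.000) = -0.3818

-0.3818


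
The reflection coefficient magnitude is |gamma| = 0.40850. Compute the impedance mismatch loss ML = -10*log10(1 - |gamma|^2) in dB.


ML = -10 * log10(1 - 0.40850^2) = -10 * log10(0.83312775) = 0.7929 dB

0.7929 dB


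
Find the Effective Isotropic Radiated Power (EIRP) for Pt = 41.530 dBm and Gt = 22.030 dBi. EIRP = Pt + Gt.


EIRP = Pt + Gt = 41.530 + 22.030 = 63.56 dBm

63.56 dBm


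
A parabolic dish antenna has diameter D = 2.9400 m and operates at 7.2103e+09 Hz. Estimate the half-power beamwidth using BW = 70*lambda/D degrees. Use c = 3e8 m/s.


lambda = c / f = 3.0000e+08 / 7.2103e+09 = 0.04160715 m
BW = 70 * 0.04160715 / 2.9400 = 0.9906 deg

0.9906 deg


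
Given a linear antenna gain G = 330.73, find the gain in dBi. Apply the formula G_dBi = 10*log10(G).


G_dBi = 10 * log10(330.73) = 25.19 dBi

25.19 dBi


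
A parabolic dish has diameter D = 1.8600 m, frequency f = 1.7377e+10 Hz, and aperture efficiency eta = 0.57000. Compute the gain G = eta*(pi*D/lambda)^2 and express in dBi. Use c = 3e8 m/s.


lambda = c / f = 3.0000e+08 / 1.7377e+10 = 0.01726420 m
G_linear = 0.57000 * (pi * 1.8600 / 0.01726420)^2 = 65299.16
G_dBi = 10 * log10(65299.16) = 48.15 dBi

48.15 dBi


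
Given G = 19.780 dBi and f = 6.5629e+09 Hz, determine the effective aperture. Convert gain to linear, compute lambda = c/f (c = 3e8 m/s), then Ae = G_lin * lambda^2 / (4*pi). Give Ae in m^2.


lambda = c / f = 3.0000e+08 / 6.5629e+09 = 0.04571150 m
G_linear = 10^(19.780/10) = 95.06048
Ae = G_linear * lambda^2 / (4*pi) = 95.06048 * 0.04571150^2 / (4*pi) = 0.01581 m^2

0.01581 m^2


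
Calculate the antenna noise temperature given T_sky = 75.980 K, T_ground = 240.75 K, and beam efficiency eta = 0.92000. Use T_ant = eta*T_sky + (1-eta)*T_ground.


T_ant = 0.92000 * 75.980 + (1 - 0.92000) * 240.75 = 89.16 K

89.16 K


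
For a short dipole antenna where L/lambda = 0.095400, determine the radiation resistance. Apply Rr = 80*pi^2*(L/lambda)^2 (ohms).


Rr = 80 * pi^2 * (0.095400)^2 = 80 * 9.869604 * 9.101160e-03 = 7.186 ohm

7.186 ohm


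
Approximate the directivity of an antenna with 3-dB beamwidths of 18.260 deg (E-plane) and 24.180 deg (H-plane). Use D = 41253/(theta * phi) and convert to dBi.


D_linear = 41253 / (18.260 * 24.180) = 93.43261
D_dBi = 10 * log10(93.43261) = 19.70 dBi

19.70 dBi


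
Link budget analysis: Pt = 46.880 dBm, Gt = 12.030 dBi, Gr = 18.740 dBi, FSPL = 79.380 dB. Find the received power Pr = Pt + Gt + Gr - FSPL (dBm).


Pr = 46.880 + 12.030 + 18.740 - 79.380 = -1.73 dBm

-1.73 dBm


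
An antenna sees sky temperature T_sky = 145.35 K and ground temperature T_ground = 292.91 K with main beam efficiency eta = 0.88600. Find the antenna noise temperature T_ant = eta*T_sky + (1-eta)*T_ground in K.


T_ant = 0.88600 * 145.35 + (1 - 0.88600) * 292.91 = 162.2 K

162.2 K


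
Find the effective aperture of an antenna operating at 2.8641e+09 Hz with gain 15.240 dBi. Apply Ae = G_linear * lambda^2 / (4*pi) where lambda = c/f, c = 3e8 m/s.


lambda = c / f = 3.0000e+08 / 2.8641e+09 = 0.1047449 m
G_linear = 10^(15.240/10) = 33.41950
Ae = G_linear * lambda^2 / (4*pi) = 33.41950 * 0.1047449^2 / (4*pi) = 0.02918 m^2

0.02918 m^2


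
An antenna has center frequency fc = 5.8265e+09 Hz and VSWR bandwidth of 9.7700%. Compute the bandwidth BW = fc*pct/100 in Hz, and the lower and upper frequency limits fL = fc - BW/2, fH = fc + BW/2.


BW = 5.8265e+09 * 9.7700/100 = 5.692490e+08 Hz
fL = 5.8265e+09 - 5.692490e+08/2 = 5.542e+09 Hz
fH = 5.8265e+09 + 5.692490e+08/2 = 6.111e+09 Hz

BW=5.692e+08 Hz, fL=5.542e+09 Hz, fH=6.111e+09 Hz


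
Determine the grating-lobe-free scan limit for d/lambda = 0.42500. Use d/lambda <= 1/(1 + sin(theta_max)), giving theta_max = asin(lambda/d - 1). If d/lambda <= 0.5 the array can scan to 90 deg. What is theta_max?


lambda/d - 1 = 1/0.42500 - 1 = 1.352941 >= 1
d/lambda <= 0.5, so the array can scan to endfire without grating lobes: theta_max = 90 deg

90 deg


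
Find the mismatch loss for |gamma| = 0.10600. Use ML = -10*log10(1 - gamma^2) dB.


ML = -10 * log10(1 - 0.10600^2) = -10 * log10(0.988764) = 0.04907 dB

0.04907 dB


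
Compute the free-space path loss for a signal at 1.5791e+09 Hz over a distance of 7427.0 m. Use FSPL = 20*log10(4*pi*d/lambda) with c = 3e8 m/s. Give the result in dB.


lambda = c / f = 3.0000e+08 / 1.5791e+09 = 0.1899816 m
FSPL = 20 * log10(4*pi*7427.0/0.1899816) = 113.8 dB

113.8 dB


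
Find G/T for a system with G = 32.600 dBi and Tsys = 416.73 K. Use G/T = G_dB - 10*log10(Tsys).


G/T = 32.600 - 10*log10(416.73) = 32.600 - 26.19855 = 6.401 dB/K

6.401 dB/K


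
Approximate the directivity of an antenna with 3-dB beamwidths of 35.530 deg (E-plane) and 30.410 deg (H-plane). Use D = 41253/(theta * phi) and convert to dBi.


D_linear = 41253 / (35.530 * 30.410) = 38.18070
D_dBi = 10 * log10(38.18070) = 15.82 dBi

15.82 dBi


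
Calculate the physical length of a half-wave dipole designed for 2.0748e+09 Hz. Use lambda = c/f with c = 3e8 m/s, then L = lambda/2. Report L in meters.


lambda = c / f = 3.0000e+08 / 2.0748e+09 = 0.1445922 m
L = lambda / 2 = 0.1445922 / 2 = 0.07230 m

0.07230 m


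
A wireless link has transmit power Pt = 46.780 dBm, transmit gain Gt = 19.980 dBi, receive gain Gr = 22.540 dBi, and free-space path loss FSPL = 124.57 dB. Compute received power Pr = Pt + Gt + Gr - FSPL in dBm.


Pr = 46.780 + 19.980 + 22.540 - 124.57 = -35.27 dBm

-35.27 dBm


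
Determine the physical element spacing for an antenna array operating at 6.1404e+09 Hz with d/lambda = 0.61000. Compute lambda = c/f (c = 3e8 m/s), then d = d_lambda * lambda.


lambda = c / f = 3.0000e+08 / 6.1404e+09 = 0.04885675 m
d = 0.61000 * 0.04885675 = 0.02980 m

0.02980 m


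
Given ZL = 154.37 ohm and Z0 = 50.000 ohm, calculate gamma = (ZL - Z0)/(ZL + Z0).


gamma = (154.37 - 50.000) / (154.37 + 50.000) = 0.5107

0.5107


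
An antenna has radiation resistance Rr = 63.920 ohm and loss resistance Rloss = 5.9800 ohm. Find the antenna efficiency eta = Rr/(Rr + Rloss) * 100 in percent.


eta = 63.920 / (63.920 + 5.9800) * 100 = 91.44%

91.44%


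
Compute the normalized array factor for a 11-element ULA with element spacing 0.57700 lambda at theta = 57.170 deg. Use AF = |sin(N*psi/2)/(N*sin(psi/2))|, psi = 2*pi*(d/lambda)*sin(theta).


psi = 2*pi*0.57700*sin(57.170 deg) = 3.046360 rad
AF = |sin(11*3.046360/2) / (11*sin(3.046360/2))| = 0.07881

0.07881


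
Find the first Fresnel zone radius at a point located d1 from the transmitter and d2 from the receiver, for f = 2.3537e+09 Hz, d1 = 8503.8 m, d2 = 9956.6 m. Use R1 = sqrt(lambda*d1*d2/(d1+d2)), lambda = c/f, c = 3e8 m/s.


lambda = c / f = 3.0000e+08 / 2.3537e+09 = 0.1274589 m
R1 = sqrt(0.1274589 * 8503.8 * 9956.6 / (8503.8 + 9956.6)) = 24.18 m

24.18 m


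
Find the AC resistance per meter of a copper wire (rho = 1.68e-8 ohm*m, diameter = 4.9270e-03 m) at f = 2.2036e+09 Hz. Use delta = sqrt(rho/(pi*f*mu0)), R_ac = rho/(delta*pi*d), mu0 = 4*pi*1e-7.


delta = sqrt(1.68e-8 / (pi * 2.2036e+09 * 4*pi*1e-7)) = 1.389659e-06 m
R_ac = 1.68e-8 / (1.389659e-06 * pi * 4.9270e-03) = 0.7810 ohm/m

0.7810 ohm/m


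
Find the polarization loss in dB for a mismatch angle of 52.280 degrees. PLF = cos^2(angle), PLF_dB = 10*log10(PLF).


PLF_linear = cos^2(52.280 deg) = 0.3743031
PLF_dB = 10 * log10(0.3743031) = -4.268 dB

-4.268 dB


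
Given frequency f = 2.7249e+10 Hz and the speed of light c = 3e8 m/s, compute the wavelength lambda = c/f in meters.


lambda = c / f = 3.0000e+08 / 2.7249e+10 = 0.01101 m

0.01101 m


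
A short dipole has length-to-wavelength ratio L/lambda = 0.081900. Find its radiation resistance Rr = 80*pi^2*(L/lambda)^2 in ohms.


Rr = 80 * pi^2 * (0.081900)^2 = 80 * 9.869604 * 6.707610e-03 = 5.296 ohm

5.296 ohm


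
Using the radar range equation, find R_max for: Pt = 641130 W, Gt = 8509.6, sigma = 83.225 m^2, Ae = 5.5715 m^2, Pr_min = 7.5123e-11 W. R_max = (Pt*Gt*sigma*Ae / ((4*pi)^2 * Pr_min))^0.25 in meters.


R^4 = 641130*8509.6*83.225*5.5715 / ((4*pi)^2 * 7.5123e-11) = 2.132498e+20
R_max = 2.132498e+20^0.25 = 120843 m

120843 m


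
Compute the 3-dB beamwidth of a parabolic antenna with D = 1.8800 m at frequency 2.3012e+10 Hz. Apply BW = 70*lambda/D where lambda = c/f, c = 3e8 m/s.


lambda = c / f = 3.0000e+08 / 2.3012e+10 = 0.01303668 m
BW = 70 * 0.01303668 / 1.8800 = 0.4854 deg

0.4854 deg


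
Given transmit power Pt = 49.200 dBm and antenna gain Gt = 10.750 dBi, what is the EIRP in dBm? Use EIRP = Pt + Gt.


EIRP = Pt + Gt = 49.200 + 10.750 = 59.95 dBm

59.95 dBm


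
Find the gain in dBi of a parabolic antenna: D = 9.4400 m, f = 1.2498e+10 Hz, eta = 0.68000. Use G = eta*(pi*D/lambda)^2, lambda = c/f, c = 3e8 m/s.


lambda = c / f = 3.0000e+08 / 1.2498e+10 = 0.02400384 m
G_linear = 0.68000 * (pi * 9.4400 / 0.02400384)^2 = 1.037985e+06
G_dBi = 10 * log10(1.037985e+06) = 60.16 dBi

60.16 dBi


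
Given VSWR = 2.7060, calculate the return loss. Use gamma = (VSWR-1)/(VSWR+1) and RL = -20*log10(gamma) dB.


gamma = (2.7060 - 1) / (2.7060 + 1) = 0.4603346
RL = -20 * log10(0.4603346) = 6.739 dB

6.739 dB


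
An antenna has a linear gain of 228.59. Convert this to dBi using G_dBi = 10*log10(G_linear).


G_dBi = 10 * log10(228.59) = 23.59 dBi

23.59 dBi


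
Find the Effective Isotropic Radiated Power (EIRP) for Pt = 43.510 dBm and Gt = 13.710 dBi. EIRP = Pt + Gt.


EIRP = Pt + Gt = 43.510 + 13.710 = 57.22 dBm

57.22 dBm


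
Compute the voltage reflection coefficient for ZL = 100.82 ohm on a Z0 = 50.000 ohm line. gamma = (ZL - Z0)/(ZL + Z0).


gamma = (100.82 - 50.000) / (100.82 + 50.000) = 0.3370

0.3370


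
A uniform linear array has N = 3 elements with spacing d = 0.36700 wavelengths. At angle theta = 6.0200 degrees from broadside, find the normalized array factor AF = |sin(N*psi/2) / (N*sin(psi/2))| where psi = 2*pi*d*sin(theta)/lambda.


psi = 2*pi*0.36700*sin(6.0200 deg) = 0.2418357 rad
AF = |sin(3*0.2418357/2) / (3*sin(0.2418357/2))| = 0.9806

0.9806


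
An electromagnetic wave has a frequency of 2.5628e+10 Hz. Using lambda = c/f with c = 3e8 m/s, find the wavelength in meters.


lambda = c / f = 3.0000e+08 / 2.5628e+10 = 0.01171 m

0.01171 m


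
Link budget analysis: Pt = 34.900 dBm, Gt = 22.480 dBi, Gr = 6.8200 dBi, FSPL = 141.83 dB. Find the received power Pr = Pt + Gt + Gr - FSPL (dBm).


Pr = 34.900 + 22.480 + 6.8200 - 141.83 = -77.63 dBm

-77.63 dBm


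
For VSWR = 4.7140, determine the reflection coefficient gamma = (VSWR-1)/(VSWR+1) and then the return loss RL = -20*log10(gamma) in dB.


gamma = (4.7140 - 1) / (4.7140 + 1) = 0.6499825
RL = -20 * log10(0.6499825) = 3.742 dB

3.742 dB


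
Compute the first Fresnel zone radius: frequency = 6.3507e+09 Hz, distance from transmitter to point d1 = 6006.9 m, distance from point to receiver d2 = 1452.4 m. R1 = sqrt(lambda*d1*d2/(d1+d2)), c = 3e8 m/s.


lambda = c / f = 3.0000e+08 / 6.3507e+09 = 0.04723889 m
R1 = sqrt(0.04723889 * 6006.9 * 1452.4 / (6006.9 + 1452.4)) = 7.433 m

7.433 m


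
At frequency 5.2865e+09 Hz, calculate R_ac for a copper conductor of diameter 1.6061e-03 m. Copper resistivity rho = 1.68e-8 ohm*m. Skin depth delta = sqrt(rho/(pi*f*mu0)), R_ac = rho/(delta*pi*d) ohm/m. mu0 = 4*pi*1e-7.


delta = sqrt(1.68e-8 / (pi * 5.2865e+09 * 4*pi*1e-7)) = 8.972029e-07 m
R_ac = 1.68e-8 / (8.972029e-07 * pi * 1.6061e-03) = 3.711 ohm/m

3.711 ohm/m


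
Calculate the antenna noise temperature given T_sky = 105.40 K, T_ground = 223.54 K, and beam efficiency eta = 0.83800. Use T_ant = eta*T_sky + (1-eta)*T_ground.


T_ant = 0.83800 * 105.40 + (1 - 0.83800) * 223.54 = 124.5 K

124.5 K


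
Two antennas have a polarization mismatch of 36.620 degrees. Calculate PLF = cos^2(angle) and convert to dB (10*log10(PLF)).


PLF_linear = cos^2(36.620 deg) = 0.6441817
PLF_dB = 10 * log10(0.6441817) = -1.910 dB

-1.910 dB


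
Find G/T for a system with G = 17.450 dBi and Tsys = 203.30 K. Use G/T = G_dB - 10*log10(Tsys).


G/T = 17.450 - 10*log10(203.30) = 17.450 - 23.08137 = -5.631 dB/K

-5.631 dB/K


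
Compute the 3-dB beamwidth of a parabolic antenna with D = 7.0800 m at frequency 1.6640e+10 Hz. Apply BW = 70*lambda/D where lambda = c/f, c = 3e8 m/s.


lambda = c / f = 3.0000e+08 / 1.6640e+10 = 0.01802885 m
BW = 70 * 0.01802885 / 7.0800 = 0.1783 deg

0.1783 deg


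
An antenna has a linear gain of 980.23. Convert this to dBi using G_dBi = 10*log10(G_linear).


G_dBi = 10 * log10(980.23) = 29.91 dBi

29.91 dBi


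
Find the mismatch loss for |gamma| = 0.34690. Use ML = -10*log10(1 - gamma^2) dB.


ML = -10 * log10(1 - 0.34690^2) = -10 * log10(0.87966039) = 0.5568 dB

0.5568 dB


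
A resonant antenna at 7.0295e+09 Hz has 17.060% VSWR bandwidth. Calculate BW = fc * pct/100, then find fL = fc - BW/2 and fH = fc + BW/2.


BW = 7.0295e+09 * 17.060/100 = 1.199233e+09 Hz
fL = 7.0295e+09 - 1.199233e+09/2 = 6.430e+09 Hz
fH = 7.0295e+09 + 1.199233e+09/2 = 7.629e+09 Hz

BW=1.199e+09 Hz, fL=6.430e+09 Hz, fH=7.629e+09 Hz


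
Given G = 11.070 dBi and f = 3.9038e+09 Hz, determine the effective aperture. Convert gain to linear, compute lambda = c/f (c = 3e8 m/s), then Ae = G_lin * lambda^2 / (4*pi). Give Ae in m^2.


lambda = c / f = 3.0000e+08 / 3.9038e+09 = 0.07684820 m
G_linear = 10^(11.070/10) = 12.79381
Ae = G_linear * lambda^2 / (4*pi) = 12.79381 * 0.07684820^2 / (4*pi) = 6.013e-03 m^2

6.013e-03 m^2


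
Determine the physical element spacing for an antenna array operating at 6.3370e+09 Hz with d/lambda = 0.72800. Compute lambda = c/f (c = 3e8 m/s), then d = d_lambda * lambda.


lambda = c / f = 3.0000e+08 / 6.3370e+09 = 0.04734101 m
d = 0.72800 * 0.04734101 = 0.03446 m

0.03446 m


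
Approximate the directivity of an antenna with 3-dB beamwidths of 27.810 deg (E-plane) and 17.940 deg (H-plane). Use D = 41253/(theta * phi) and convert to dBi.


D_linear = 41253 / (27.810 * 17.940) = 82.68602
D_dBi = 10 * log10(82.68602) = 19.17 dBi

19.17 dBi


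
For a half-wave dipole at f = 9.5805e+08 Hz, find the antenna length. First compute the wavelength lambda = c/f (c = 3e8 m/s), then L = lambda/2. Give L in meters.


lambda = c / f = 3.0000e+08 / 9.5805e+08 = 0.3131361 m
L = lambda / 2 = 0.3131361 / 2 = 0.1566 m

0.1566 m


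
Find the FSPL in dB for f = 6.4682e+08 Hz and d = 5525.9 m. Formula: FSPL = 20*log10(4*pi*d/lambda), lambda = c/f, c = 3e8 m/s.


lambda = c / f = 3.0000e+08 / 6.4682e+08 = 0.4638076 m
FSPL = 20 * log10(4*pi*5525.9/0.4638076) = 103.5 dB

103.5 dB


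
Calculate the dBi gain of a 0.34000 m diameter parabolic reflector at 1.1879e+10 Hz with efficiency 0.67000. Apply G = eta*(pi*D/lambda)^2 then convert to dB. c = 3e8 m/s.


lambda = c / f = 3.0000e+08 / 1.1879e+10 = 0.02525465 m
G_linear = 0.67000 * (pi * 0.34000 / 0.02525465)^2 = 1198.532
G_dBi = 10 * log10(1198.532) = 30.79 dBi

30.79 dBi


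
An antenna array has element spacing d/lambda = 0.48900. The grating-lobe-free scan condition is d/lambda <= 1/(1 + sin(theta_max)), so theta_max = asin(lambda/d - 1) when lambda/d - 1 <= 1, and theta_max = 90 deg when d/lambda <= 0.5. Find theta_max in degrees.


lambda/d - 1 = 1/0.48900 - 1 = 1.044990 >= 1
d/lambda <= 0.5, so the array can scan to endfire without grating lobes: theta_max = 90 deg

90 deg


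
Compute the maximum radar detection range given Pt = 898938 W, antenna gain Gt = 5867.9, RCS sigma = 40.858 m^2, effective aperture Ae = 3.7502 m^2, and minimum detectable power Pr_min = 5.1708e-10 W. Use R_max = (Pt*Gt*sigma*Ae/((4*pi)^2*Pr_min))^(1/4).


R^4 = 898938*5867.9*40.858*3.7502 / ((4*pi)^2 * 5.1708e-10) = 9.898434e+18
R_max = 9.898434e+18^0.25 = 56091 m

56091 m


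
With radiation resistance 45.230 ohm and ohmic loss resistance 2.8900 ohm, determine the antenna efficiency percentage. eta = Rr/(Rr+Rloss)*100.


eta = 45.230 / (45.230 + 2.8900) * 100 = 93.99%

93.99%


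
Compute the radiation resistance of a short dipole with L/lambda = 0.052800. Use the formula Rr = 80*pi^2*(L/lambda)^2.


Rr = 80 * pi^2 * (0.052800)^2 = 80 * 9.869604 * 2.787840e-03 = 2.201 ohm

2.201 ohm


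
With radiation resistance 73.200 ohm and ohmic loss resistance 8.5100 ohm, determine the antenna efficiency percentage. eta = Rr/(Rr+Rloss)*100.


eta = 73.200 / (73.200 + 8.5100) * 100 = 89.59%

89.59%


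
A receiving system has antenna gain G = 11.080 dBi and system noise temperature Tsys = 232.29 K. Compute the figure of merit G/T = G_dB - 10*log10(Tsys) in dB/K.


G/T = 11.080 - 10*log10(232.29) = 11.080 - 23.66031 = -12.58 dB/K

-12.58 dB/K


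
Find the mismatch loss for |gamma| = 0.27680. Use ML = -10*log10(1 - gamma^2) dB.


ML = -10 * log10(1 - 0.27680^2) = -10 * log10(0.92338176) = 0.3462 dB

0.3462 dB


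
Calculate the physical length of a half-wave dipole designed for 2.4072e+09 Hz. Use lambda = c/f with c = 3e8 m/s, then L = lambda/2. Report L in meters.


lambda = c / f = 3.0000e+08 / 2.4072e+09 = 0.1246261 m
L = lambda / 2 = 0.1246261 / 2 = 0.06231 m

0.06231 m


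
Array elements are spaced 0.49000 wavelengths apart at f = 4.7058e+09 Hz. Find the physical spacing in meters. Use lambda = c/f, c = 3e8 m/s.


lambda = c / f = 3.0000e+08 / 4.7058e+09 = 0.06375112 m
d = 0.49000 * 0.06375112 = 0.03124 m

0.03124 m


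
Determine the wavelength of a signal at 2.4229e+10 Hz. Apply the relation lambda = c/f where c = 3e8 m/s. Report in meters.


lambda = c / f = 3.0000e+08 / 2.4229e+10 = 0.01238 m

0.01238 m


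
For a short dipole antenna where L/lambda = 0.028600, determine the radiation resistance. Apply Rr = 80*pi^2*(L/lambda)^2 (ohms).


Rr = 80 * pi^2 * (0.028600)^2 = 80 * 9.869604 * 8.179600e-04 = 0.6458 ohm

0.6458 ohm


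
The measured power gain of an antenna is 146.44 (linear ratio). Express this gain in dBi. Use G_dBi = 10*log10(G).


G_dBi = 10 * log10(146.44) = 21.66 dBi

21.66 dBi


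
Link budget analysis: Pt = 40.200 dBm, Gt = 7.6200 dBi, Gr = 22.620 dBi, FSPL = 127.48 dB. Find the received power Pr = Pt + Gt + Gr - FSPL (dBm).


Pr = 40.200 + 7.6200 + 22.620 - 127.48 = -57.04 dBm

-57.04 dBm


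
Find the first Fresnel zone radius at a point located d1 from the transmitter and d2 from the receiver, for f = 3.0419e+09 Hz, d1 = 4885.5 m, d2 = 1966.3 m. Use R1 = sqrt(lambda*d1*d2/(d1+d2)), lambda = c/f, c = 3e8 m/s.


lambda = c / f = 3.0000e+08 / 3.0419e+09 = 0.09862257 m
R1 = sqrt(0.09862257 * 4885.5 * 1966.3 / (4885.5 + 1966.3)) = 11.76 m

11.76 m


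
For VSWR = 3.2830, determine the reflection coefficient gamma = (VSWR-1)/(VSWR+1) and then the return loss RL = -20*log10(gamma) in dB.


gamma = (3.2830 - 1) / (3.2830 + 1) = 0.5330376
RL = -20 * log10(0.5330376) = 5.465 dB

5.465 dB


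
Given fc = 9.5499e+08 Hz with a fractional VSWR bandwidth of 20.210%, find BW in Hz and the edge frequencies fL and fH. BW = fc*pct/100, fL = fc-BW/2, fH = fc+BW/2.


BW = 9.5499e+08 * 20.210/100 = 1.930035e+08 Hz
fL = 9.5499e+08 - 1.930035e+08/2 = 8.585e+08 Hz
fH = 9.5499e+08 + 1.930035e+08/2 = 1.051e+09 Hz

BW=1.930e+08 Hz, fL=8.585e+08 Hz, fH=1.051e+09 Hz


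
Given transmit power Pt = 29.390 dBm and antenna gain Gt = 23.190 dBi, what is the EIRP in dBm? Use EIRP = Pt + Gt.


EIRP = Pt + Gt = 29.390 + 23.190 = 52.58 dBm

52.58 dBm


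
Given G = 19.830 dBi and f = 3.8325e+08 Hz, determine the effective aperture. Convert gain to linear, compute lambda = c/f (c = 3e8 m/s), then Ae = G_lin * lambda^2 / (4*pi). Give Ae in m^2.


lambda = c / f = 3.0000e+08 / 3.8325e+08 = 0.7827789 m
G_linear = 10^(19.830/10) = 96.16123
Ae = G_linear * lambda^2 / (4*pi) = 96.16123 * 0.7827789^2 / (4*pi) = 4.689 m^2

4.689 m^2


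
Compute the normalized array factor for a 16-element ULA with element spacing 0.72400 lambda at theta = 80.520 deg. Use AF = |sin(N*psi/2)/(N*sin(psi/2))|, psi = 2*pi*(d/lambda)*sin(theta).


psi = 2*pi*0.72400*sin(80.520 deg) = 4.486901 rad
AF = |sin(16*4.486901/2) / (16*sin(4.486901/2))| = 0.07774

0.07774


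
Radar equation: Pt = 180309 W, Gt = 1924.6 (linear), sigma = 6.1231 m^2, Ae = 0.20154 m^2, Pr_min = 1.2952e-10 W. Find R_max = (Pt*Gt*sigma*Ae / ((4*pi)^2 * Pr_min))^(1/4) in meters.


R^4 = 180309*1924.6*6.1231*0.20154 / ((4*pi)^2 * 1.2952e-10) = 2.093794e+16
R_max = 2.093794e+16^0.25 = 12029 m

12029 m


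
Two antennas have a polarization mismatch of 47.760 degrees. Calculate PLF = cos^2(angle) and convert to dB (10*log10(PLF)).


PLF_linear = cos^2(47.760 deg) = 0.4519034
PLF_dB = 10 * log10(0.4519034) = -3.450 dB

-3.450 dB


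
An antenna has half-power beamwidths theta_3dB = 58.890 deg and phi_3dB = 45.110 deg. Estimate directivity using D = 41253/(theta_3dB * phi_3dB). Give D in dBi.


D_linear = 41253 / (58.890 * 45.110) = 15.52892
D_dBi = 10 * log10(15.52892) = 11.91 dBi

11.91 dBi


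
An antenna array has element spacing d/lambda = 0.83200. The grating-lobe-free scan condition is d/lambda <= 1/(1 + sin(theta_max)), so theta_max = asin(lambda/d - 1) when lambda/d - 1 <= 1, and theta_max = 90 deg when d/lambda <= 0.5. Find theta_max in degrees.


lambda/d - 1 = 1/0.83200 - 1 = 0.2019231
theta_max = asin(0.2019231) = 11.65 deg

11.65 deg


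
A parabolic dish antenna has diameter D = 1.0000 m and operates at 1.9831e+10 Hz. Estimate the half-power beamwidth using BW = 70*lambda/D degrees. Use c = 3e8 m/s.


lambda = c / f = 3.0000e+08 / 1.9831e+10 = 0.01512783 m
BW = 70 * 0.01512783 / 1.0000 = 1.059 deg

1.059 deg


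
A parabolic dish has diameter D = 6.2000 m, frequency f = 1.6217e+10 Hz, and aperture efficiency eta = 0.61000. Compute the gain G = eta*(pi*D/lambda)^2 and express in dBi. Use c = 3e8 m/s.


lambda = c / f = 3.0000e+08 / 1.6217e+10 = 0.01849911 m
G_linear = 0.61000 * (pi * 6.2000 / 0.01849911)^2 = 676256.2
G_dBi = 10 * log10(676256.2) = 58.30 dBi

58.30 dBi


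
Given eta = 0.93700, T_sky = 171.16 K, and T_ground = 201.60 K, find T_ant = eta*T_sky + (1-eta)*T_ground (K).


T_ant = 0.93700 * 171.16 + (1 - 0.93700) * 201.60 = 173.1 K

173.1 K


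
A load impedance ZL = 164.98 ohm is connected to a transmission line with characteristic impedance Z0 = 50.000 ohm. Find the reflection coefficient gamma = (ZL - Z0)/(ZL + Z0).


gamma = (164.98 - 50.000) / (164.98 + 50.000) = 0.5348

0.5348


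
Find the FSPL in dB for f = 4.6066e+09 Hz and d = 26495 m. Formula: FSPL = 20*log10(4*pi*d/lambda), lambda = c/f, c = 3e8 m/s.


lambda = c / f = 3.0000e+08 / 4.6066e+09 = 0.06512395 m
FSPL = 20 * log10(4*pi*26495/0.06512395) = 134.2 dB

134.2 dB


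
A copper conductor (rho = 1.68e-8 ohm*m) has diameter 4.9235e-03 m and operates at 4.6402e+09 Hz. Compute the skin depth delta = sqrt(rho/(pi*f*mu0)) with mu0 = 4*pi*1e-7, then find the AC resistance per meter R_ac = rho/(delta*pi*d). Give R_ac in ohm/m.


delta = sqrt(1.68e-8 / (pi * 4.6402e+09 * 4*pi*1e-7)) = 9.576491e-07 m
R_ac = 1.68e-8 / (9.576491e-07 * pi * 4.9235e-03) = 1.134 ohm/m

1.134 ohm/m


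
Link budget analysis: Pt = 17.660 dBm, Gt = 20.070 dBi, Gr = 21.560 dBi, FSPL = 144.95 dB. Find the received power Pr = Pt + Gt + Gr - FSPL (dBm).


Pr = 17.660 + 20.070 + 21.560 - 144.95 = -85.66 dBm

-85.66 dBm


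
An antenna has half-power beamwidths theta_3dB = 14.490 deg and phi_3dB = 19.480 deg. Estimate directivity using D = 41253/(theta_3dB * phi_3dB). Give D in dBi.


D_linear = 41253 / (14.490 * 19.480) = 146.1498
D_dBi = 10 * log10(146.1498) = 21.65 dBi

21.65 dBi


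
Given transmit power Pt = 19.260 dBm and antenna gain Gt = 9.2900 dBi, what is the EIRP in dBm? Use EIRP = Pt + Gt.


EIRP = Pt + Gt = 19.260 + 9.2900 = 28.55 dBm

28.55 dBm


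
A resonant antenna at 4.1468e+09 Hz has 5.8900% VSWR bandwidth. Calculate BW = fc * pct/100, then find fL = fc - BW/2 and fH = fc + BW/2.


BW = 4.1468e+09 * 5.8900/100 = 2.442465e+08 Hz
fL = 4.1468e+09 - 2.442465e+08/2 = 4.025e+09 Hz
fH = 4.1468e+09 + 2.442465e+08/2 = 4.269e+09 Hz

BW=2.442e+08 Hz, fL=4.025e+09 Hz, fH=4.269e+09 Hz


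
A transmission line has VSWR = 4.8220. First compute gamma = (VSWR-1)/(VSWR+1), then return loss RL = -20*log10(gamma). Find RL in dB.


gamma = (4.8220 - 1) / (4.8220 + 1) = 0.6564754
RL = -20 * log10(0.6564754) = 3.656 dB

3.656 dB


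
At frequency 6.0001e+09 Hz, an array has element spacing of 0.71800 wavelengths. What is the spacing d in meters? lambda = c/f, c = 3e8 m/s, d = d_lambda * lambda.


lambda = c / f = 3.0000e+08 / 6.0001e+09 = 0.04999917 m
d = 0.71800 * 0.04999917 = 0.03590 m

0.03590 m


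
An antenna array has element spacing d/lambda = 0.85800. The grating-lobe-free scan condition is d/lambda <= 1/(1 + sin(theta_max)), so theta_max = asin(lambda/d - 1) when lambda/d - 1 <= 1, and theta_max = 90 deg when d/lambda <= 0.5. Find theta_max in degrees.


lambda/d - 1 = 1/0.85800 - 1 = 0.1655012
theta_max = asin(0.1655012) = 9.526 deg

9.526 deg


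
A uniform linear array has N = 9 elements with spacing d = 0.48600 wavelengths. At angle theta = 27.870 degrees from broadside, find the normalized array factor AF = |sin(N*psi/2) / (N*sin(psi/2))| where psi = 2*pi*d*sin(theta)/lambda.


psi = 2*pi*0.48600*sin(27.870 deg) = 1.427470 rad
AF = |sin(9*1.427470/2) / (9*sin(1.427470/2))| = 0.02376

0.02376


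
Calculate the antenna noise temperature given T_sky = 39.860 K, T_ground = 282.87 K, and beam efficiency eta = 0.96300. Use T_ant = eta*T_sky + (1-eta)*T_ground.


T_ant = 0.96300 * 39.860 + (1 - 0.96300) * 282.87 = 48.85 K

48.85 K


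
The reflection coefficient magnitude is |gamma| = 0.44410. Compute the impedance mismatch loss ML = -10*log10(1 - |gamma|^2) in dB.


ML = -10 * log10(1 - 0.44410^2) = -10 * log10(0.80277519) = 0.9541 dB

0.9541 dB


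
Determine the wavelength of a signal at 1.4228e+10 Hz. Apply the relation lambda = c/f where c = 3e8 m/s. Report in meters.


lambda = c / f = 3.0000e+08 / 1.4228e+10 = 0.02109 m

0.02109 m


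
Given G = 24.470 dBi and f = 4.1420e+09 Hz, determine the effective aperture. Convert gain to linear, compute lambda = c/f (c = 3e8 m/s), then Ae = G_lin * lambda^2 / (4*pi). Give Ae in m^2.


lambda = c / f = 3.0000e+08 / 4.1420e+09 = 0.07242878 m
G_linear = 10^(24.470/10) = 279.8981
Ae = G_linear * lambda^2 / (4*pi) = 279.8981 * 0.07242878^2 / (4*pi) = 0.1168 m^2

0.1168 m^2


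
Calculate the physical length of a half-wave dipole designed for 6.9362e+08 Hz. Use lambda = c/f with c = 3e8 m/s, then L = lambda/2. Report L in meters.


lambda = c / f = 3.0000e+08 / 6.9362e+08 = 0.4325135 m
L = lambda / 2 = 0.4325135 / 2 = 0.2163 m

0.2163 m


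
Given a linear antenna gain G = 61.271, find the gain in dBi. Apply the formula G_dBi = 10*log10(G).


G_dBi = 10 * log10(61.271) = 17.87 dBi

17.87 dBi


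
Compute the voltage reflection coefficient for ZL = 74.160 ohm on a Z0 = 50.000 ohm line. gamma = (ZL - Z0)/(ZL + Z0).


gamma = (74.160 - 50.000) / (74.160 + 50.000) = 0.1946

0.1946


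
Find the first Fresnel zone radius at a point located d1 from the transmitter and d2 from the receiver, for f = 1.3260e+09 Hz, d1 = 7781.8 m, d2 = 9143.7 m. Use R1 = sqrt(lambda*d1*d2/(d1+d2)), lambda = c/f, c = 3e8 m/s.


lambda = c / f = 3.0000e+08 / 1.3260e+09 = 0.2262443 m
R1 = sqrt(0.2262443 * 7781.8 * 9143.7 / (7781.8 + 9143.7)) = 30.84 m

30.84 m


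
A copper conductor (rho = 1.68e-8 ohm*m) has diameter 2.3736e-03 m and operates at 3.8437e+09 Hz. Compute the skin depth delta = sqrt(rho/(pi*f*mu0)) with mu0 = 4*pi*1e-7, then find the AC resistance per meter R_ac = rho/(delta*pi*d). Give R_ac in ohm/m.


delta = sqrt(1.68e-8 / (pi * 3.8437e+09 * 4*pi*1e-7)) = 1.052204e-06 m
R_ac = 1.68e-8 / (1.052204e-06 * pi * 2.3736e-03) = 2.141 ohm/m

2.141 ohm/m


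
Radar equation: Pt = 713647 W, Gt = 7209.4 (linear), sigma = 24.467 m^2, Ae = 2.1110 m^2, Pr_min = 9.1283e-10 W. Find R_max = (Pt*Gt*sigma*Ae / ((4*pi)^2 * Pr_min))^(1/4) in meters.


R^4 = 713647*7209.4*24.467*2.1110 / ((4*pi)^2 * 9.1283e-10) = 1.843495e+18
R_max = 1.843495e+18^0.25 = 36848 m

36848 m


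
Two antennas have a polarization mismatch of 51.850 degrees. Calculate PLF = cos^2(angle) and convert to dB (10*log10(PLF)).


PLF_linear = cos^2(51.850 deg) = 0.3815809
PLF_dB = 10 * log10(0.3815809) = -4.184 dB

-4.184 dB


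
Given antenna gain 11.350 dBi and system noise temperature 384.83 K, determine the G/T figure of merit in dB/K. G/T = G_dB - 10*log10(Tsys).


G/T = 11.350 - 10*log10(384.83) = 11.350 - 25.85269 = -14.50 dB/K

-14.50 dB/K


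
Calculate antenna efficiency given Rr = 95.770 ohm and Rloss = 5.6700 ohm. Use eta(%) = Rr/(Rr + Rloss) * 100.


eta = 95.770 / (95.770 + 5.6700) * 100 = 94.41%

94.41%


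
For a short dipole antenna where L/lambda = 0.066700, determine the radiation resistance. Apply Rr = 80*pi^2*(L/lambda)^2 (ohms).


Rr = 80 * pi^2 * (0.066700)^2 = 80 * 9.869604 * 4.448890e-03 = 3.513 ohm

3.513 ohm


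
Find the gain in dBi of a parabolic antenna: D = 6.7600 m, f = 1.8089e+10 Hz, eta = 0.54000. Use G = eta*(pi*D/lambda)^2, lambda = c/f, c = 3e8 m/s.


lambda = c / f = 3.0000e+08 / 1.8089e+10 = 0.01658466 m
G_linear = 0.54000 * (pi * 6.7600 / 0.01658466)^2 = 885469.8
G_dBi = 10 * log10(885469.8) = 59.47 dBi

59.47 dBi


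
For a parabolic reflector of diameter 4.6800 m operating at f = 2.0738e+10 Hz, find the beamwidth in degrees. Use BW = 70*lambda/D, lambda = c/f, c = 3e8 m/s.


lambda = c / f = 3.0000e+08 / 2.0738e+10 = 0.01446620 m
BW = 70 * 0.01446620 / 4.6800 = 0.2164 deg

0.2164 deg


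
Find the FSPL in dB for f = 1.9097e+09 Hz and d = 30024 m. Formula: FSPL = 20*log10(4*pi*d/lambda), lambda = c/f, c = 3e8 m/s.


lambda = c / f = 3.0000e+08 / 1.9097e+09 = 0.1570927 m
FSPL = 20 * log10(4*pi*30024/0.1570927) = 127.6 dB

127.6 dB


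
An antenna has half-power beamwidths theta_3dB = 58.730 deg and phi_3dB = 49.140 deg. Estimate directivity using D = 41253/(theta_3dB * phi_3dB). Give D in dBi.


D_linear = 41253 / (58.730 * 49.140) = 14.29422
D_dBi = 10 * log10(14.29422) = 11.55 dBi

11.55 dBi


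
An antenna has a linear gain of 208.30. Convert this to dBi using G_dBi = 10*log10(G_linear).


G_dBi = 10 * log10(208.30) = 23.19 dBi

23.19 dBi


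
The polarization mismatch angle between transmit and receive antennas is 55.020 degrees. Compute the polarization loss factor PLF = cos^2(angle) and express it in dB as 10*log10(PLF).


PLF_linear = cos^2(55.020 deg) = 0.3286620
PLF_dB = 10 * log10(0.3286620) = -4.833 dB

-4.833 dB


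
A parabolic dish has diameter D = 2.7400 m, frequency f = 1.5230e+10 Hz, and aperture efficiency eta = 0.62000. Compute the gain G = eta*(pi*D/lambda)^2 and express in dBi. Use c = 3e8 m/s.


lambda = c / f = 3.0000e+08 / 1.5230e+10 = 0.01969796 m
G_linear = 0.62000 * (pi * 2.7400 / 0.01969796)^2 = 118399.6
G_dBi = 10 * log10(118399.6) = 50.73 dBi

50.73 dBi


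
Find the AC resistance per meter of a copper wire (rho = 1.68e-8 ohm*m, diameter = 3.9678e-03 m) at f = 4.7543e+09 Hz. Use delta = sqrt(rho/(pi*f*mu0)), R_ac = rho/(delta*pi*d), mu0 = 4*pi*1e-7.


delta = sqrt(1.68e-8 / (pi * 4.7543e+09 * 4*pi*1e-7)) = 9.460879e-07 m
R_ac = 1.68e-8 / (9.460879e-07 * pi * 3.9678e-03) = 1.425 ohm/m

1.425 ohm/m


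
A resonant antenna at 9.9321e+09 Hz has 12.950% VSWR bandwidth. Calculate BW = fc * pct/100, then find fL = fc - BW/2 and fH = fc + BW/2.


BW = 9.9321e+09 * 12.950/100 = 1.286207e+09 Hz
fL = 9.9321e+09 - 1.286207e+09/2 = 9.289e+09 Hz
fH = 9.9321e+09 + 1.286207e+09/2 = 1.058e+10 Hz

BW=1.286e+09 Hz, fL=9.289e+09 Hz, fH=1.058e+10 Hz


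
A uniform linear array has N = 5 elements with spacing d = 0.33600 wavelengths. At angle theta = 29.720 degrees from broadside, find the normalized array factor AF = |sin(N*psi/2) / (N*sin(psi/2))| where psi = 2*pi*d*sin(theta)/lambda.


psi = 2*pi*0.33600*sin(29.720 deg) = 1.046628 rad
AF = |sin(5*1.046628/2) / (5*sin(1.046628/2))| = 0.2006

0.2006


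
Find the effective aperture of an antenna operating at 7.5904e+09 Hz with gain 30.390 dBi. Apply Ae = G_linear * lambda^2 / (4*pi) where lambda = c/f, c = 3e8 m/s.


lambda = c / f = 3.0000e+08 / 7.5904e+09 = 0.03952361 m
G_linear = 10^(30.390/10) = 1093.956
Ae = G_linear * lambda^2 / (4*pi) = 1093.956 * 0.03952361^2 / (4*pi) = 0.1360 m^2

0.1360 m^2


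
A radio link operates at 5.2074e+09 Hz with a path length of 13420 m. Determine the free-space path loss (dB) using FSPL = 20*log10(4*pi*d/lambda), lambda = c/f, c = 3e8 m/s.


lambda = c / f = 3.0000e+08 / 5.2074e+09 = 0.05761032 m
FSPL = 20 * log10(4*pi*13420/0.05761032) = 129.3 dB

129.3 dB


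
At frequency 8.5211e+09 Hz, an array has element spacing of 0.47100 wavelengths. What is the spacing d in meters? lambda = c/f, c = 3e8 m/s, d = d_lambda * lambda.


lambda = c / f = 3.0000e+08 / 8.5211e+09 = 0.03520672 m
d = 0.47100 * 0.03520672 = 0.01658 m

0.01658 m


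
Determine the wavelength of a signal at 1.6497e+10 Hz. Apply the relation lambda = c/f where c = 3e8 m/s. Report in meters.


lambda = c / f = 3.0000e+08 / 1.6497e+10 = 0.01819 m

0.01819 m


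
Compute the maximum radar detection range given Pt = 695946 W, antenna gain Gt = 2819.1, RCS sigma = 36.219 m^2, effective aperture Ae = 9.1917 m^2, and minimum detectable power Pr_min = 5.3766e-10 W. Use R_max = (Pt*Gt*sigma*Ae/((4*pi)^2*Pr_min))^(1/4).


R^4 = 695946*2819.1*36.219*9.1917 / ((4*pi)^2 * 5.3766e-10) = 7.692914e+18
R_max = 7.692914e+18^0.25 = 52665 m

52665 m


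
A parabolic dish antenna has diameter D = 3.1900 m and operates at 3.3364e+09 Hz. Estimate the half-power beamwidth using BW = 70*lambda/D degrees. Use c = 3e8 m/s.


lambda = c / f = 3.0000e+08 / 3.3364e+09 = 0.08991728 m
BW = 70 * 0.08991728 / 3.1900 = 1.973 deg

1.973 deg


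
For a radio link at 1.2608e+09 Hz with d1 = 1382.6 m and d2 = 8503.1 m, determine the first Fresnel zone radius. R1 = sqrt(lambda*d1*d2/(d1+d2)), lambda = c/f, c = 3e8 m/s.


lambda = c / f = 3.0000e+08 / 1.2608e+09 = 0.2379442 m
R1 = sqrt(0.2379442 * 1382.6 * 8503.1 / (1382.6 + 8503.1)) = 16.82 m

16.82 m


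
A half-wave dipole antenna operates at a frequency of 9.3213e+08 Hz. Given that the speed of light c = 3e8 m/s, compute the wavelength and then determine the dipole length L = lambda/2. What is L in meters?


lambda = c / f = 3.0000e+08 / 9.3213e+08 = 0.3218435 m
L = lambda / 2 = 0.3218435 / 2 = 0.1609 m

0.1609 m


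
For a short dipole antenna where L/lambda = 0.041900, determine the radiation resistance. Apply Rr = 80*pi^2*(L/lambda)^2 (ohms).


Rr = 80 * pi^2 * (0.041900)^2 = 80 * 9.869604 * 1.755610e-03 = 1.386 ohm

1.386 ohm


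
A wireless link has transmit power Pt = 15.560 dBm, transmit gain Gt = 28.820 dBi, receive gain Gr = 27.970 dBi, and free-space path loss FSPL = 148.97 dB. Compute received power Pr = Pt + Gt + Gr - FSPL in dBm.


Pr = 15.560 + 28.820 + 27.970 - 148.97 = -76.62 dBm

-76.62 dBm


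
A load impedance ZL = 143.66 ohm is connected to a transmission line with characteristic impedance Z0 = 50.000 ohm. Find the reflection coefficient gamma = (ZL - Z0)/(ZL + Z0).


gamma = (143.66 - 50.000) / (143.66 + 50.000) = 0.4836

0.4836


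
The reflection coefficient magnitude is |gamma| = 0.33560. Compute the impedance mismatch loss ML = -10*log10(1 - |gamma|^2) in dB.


ML = -10 * log10(1 - 0.33560^2) = -10 * log10(0.88737264) = 0.5189 dB

0.5189 dB


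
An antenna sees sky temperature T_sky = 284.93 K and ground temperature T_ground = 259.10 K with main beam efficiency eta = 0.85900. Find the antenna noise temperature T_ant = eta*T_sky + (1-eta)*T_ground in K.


T_ant = 0.85900 * 284.93 + (1 - 0.85900) * 259.10 = 281.3 K

281.3 K


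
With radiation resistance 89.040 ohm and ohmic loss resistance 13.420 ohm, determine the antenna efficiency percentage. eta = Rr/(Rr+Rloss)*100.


eta = 89.040 / (89.040 + 13.420) * 100 = 86.90%

86.90%


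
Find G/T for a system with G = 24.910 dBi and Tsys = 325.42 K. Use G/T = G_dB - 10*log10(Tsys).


G/T = 24.910 - 10*log10(325.42) = 24.910 - 25.12444 = -0.2144 dB/K

-0.2144 dB/K


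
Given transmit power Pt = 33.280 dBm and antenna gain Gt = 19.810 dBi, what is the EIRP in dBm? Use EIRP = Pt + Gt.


EIRP = Pt + Gt = 33.280 + 19.810 = 53.09 dBm

53.09 dBm


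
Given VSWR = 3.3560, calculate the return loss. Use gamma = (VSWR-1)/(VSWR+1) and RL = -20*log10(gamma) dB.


gamma = (3.3560 - 1) / (3.3560 + 1) = 0.5408632
RL = -20 * log10(0.5408632) = 5.338 dB

5.338 dB


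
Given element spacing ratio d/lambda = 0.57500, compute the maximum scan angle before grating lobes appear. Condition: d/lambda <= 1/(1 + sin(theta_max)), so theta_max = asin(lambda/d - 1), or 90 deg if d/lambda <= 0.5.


lambda/d - 1 = 1/0.57500 - 1 = 0.7391304
theta_max = asin(0.7391304) = 47.66 deg

47.66 deg


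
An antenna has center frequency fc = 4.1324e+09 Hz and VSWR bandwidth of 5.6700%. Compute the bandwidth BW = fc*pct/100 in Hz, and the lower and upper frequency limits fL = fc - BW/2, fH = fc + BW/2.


BW = 4.1324e+09 * 5.6700/100 = 2.343071e+08 Hz
fL = 4.1324e+09 - 2.343071e+08/2 = 4.015e+09 Hz
fH = 4.1324e+09 + 2.343071e+08/2 = 4.250e+09 Hz

BW=2.343e+08 Hz, fL=4.015e+09 Hz, fH=4.250e+09 Hz


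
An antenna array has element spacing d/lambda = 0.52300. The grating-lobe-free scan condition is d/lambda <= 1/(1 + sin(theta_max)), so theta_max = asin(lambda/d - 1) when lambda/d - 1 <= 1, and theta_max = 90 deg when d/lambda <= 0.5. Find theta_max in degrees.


lambda/d - 1 = 1/0.52300 - 1 = 0.9120459
theta_max = asin(0.9120459) = 65.79 deg

65.79 deg


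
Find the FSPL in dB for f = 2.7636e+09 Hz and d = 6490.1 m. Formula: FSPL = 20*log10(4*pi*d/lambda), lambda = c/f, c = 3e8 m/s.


lambda = c / f = 3.0000e+08 / 2.7636e+09 = 0.1085541 m
FSPL = 20 * log10(4*pi*6490.1/0.1085541) = 117.5 dB

117.5 dB


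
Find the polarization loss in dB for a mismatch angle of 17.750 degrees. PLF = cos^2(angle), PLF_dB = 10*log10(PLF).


PLF_linear = cos^2(17.750 deg) = 0.9070578
PLF_dB = 10 * log10(0.9070578) = -0.4237 dB

-0.4237 dB


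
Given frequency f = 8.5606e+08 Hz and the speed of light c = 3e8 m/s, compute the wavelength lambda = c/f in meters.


lambda = c / f = 3.0000e+08 / 8.5606e+08 = 0.3504 m

0.3504 m


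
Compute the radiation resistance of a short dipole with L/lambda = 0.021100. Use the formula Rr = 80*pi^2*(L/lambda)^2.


Rr = 80 * pi^2 * (0.021100)^2 = 80 * 9.869604 * 4.452100e-04 = 0.3515 ohm

0.3515 ohm


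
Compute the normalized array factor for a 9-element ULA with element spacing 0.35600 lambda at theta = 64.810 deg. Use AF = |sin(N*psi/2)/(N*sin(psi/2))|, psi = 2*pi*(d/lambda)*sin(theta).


psi = 2*pi*0.35600*sin(64.810 deg) = 2.024096 rad
AF = |sin(9*2.024096/2) / (9*sin(2.024096/2))| = 0.04077

0.04077


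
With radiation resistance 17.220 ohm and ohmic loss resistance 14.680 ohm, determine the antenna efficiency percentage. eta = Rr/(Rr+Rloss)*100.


eta = 17.220 / (17.220 + 14.680) * 100 = 53.98%

53.98%


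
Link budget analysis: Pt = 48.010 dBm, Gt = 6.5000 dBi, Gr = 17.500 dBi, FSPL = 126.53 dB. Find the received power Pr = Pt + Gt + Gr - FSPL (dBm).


Pr = 48.010 + 6.5000 + 17.500 - 126.53 = -54.52 dBm

-54.52 dBm


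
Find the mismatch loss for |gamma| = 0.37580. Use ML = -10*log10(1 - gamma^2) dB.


ML = -10 * log10(1 - 0.37580^2) = -10 * log10(0.85877436) = 0.6612 dB

0.6612 dB


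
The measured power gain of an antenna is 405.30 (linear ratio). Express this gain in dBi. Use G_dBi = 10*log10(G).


G_dBi = 10 * log10(405.30) = 26.08 dBi

26.08 dBi
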